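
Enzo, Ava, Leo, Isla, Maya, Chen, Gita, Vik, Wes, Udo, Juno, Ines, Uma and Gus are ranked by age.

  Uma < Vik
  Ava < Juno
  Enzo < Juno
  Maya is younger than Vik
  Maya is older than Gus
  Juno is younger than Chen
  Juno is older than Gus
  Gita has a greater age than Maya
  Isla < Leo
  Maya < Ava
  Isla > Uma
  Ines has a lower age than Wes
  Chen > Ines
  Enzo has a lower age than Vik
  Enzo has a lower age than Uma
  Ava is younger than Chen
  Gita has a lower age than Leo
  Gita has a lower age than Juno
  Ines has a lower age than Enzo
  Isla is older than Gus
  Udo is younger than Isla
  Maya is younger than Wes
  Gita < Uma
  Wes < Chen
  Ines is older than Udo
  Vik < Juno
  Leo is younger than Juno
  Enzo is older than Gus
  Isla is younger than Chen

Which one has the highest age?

Chen

Gus is not greatest since Gus < Maya; Udo is not greatest since Udo < Isla; Ines is not greatest since Ines < Wes; Enzo is not greatest since Enzo < Uma; Maya is not greatest since Maya < Gita; Gita is not greatest since Gita < Leo; Uma is not greatest since Uma < Vik; Wes is not greatest since Wes < Chen; Vik is not greatest since Vik < Juno; Isla is not greatest since Isla < Leo; Leo is not greatest since Leo < Juno; Ava is not greatest since Ava < Chen; Juno is not greatest since Juno < Chen.
Only Chen has nothing above it, so Chen is the highest age.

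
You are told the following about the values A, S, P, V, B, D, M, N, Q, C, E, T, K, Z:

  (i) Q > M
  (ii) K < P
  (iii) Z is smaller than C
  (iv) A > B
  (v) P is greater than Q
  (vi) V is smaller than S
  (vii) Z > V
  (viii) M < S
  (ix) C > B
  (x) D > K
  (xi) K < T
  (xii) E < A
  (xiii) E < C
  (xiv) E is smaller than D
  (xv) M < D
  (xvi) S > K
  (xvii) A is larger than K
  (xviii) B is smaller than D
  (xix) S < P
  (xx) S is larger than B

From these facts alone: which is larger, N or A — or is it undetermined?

Following every chain through A: below A we get K, E, B.
N is not reached, and no chain runs the other way from N to A.
So the given relations leave the order of A and N undetermined.

undetermined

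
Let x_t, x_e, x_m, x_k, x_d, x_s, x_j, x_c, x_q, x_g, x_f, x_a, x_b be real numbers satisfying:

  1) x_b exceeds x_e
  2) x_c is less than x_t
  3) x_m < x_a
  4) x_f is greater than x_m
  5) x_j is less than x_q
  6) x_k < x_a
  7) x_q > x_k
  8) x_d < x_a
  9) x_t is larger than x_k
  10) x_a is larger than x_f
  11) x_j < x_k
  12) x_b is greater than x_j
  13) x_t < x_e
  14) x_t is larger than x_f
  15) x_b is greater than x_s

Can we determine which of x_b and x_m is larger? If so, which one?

x_m < x_f and x_f < x_t give x_m < x_t.
Then x_t < x_e extends the chain to x_e.
Then x_e < x_b extends the chain to x_b.
So x_b is larger.

x_b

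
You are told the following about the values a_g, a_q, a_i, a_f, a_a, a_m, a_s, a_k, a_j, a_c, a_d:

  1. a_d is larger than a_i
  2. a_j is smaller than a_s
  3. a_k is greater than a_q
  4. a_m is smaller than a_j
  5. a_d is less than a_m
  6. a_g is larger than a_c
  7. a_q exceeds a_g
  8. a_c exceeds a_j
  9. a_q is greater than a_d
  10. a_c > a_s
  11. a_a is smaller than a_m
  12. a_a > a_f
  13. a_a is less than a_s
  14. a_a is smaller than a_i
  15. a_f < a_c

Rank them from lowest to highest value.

Nothing is placed below a_f, so it is least; from there a_f < a_a; a_a < a_i; a_i < a_d; a_d < a_m; a_m < a_j; a_j < a_s; a_s < a_c; a_c < a_g; a_g < a_q; a_q < a_k, each given directly.

a_f < a_a < a_i < a_d < a_m < a_j < a_s < a_c < a_g < a_q < a_k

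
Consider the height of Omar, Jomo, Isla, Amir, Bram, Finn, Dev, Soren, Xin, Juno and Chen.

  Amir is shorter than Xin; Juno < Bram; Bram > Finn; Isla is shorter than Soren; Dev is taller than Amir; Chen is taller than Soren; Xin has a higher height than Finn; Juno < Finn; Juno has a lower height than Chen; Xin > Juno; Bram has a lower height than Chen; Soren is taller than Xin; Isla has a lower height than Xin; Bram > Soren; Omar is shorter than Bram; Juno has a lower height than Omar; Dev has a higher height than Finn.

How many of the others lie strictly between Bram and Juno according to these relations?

Chaining upward from Juno reaches: Finn, Omar, Xin, Soren, Dev, Chen.
Chaining downward from Bram reaches: Isla, Finn, Amir, Omar, Xin, Soren.
Strictly between Juno and Bram are those in both lists: Finn, Omar, Xin, Soren — 4 elements.

4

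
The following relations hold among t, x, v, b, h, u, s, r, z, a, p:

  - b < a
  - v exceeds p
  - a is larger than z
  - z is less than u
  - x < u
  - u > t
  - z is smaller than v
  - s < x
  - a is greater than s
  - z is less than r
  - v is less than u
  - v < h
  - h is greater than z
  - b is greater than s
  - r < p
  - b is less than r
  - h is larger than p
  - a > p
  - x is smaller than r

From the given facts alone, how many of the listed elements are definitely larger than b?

From b the given relations immediately reach r, a.
From those, p — 3 in total.
From those, v, h — 5 in total.
From those, u — 6 in total.
No other element is forced above b by the given relations, so the count is 6.

6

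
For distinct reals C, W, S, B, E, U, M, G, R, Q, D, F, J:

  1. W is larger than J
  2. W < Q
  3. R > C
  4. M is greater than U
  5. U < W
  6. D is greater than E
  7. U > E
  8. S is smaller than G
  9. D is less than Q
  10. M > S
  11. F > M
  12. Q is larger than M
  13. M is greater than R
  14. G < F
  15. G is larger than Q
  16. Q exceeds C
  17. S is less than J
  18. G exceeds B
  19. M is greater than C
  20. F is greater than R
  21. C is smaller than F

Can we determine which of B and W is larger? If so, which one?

undetermined

Following every chain through B: above B we get G, F.
W is not reached, and no chain runs the other way from W to B.
So the given relations leave the order of B and W undetermined.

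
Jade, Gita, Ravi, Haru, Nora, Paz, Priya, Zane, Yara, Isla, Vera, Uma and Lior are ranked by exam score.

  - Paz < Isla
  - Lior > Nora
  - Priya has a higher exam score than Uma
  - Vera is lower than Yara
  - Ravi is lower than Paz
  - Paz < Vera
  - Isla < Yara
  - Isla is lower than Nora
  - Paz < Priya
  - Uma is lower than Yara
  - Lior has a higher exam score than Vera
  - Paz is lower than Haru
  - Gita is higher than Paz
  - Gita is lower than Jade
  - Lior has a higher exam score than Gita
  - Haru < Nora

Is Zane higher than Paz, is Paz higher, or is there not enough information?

Following every chain through Paz: above Paz we get Vera, Gita, Haru, Isla, Nora, Jade, Priya, Yara, Lior; below Paz we get Ravi.
Zane is not reached, and no chain runs the other way from Zane to Paz.
So the given relations leave the order of Paz and Zane undetermined.

undetermined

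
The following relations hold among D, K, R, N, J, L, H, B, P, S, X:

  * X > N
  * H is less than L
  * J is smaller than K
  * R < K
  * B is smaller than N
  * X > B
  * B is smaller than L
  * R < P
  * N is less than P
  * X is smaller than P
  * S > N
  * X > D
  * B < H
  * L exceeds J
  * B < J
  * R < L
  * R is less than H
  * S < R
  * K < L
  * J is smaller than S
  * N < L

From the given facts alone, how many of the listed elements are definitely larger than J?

The elements the relations force above J are S, R, K, H, L, P — no chain reaches any other.
That is 6.

6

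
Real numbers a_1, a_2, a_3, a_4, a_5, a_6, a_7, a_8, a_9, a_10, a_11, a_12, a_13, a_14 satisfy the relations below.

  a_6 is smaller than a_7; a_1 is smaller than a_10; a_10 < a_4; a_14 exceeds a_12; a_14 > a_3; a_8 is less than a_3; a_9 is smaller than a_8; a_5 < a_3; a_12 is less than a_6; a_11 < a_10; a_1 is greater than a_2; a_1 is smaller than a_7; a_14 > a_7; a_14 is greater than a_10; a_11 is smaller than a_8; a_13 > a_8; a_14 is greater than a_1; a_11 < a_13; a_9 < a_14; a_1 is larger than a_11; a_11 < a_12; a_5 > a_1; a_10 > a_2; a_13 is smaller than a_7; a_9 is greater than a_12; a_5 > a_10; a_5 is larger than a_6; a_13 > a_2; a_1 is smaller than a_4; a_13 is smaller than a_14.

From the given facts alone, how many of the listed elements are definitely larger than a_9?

5

Directly above a_9: a_8, a_14.
One step further: a_13, a_3 (4 so far).
One step further: a_7 (5 so far).
Nothing else is reachable above a_9; 5 in all.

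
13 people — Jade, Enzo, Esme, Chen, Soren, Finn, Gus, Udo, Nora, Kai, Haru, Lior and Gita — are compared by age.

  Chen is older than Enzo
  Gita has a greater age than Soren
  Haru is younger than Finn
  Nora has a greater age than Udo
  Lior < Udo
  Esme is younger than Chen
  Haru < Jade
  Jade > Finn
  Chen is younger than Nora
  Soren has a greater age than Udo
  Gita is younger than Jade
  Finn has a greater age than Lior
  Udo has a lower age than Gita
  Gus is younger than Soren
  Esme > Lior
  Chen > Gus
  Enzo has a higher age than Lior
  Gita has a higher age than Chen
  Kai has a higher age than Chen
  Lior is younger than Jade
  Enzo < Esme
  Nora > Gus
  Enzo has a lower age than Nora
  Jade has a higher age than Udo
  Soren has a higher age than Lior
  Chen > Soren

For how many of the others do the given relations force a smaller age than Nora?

The elements the relations force below Nora are Gus, Lior, Enzo, Udo, Esme, Soren, Chen — no chain reaches any other.
That is 7.

7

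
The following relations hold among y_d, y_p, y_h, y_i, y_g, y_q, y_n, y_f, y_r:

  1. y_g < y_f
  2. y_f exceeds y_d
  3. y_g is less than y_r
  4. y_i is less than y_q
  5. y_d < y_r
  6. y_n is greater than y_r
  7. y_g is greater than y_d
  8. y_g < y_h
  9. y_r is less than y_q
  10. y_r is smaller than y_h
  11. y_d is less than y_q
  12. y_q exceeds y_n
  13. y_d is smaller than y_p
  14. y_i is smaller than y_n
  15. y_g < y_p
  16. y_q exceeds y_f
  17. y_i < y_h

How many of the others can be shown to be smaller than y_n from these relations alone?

4

Directly below y_n: y_i, y_r.
One step further: y_d, y_g (4 so far).
Nothing else is reachable below y_n; 4 in all.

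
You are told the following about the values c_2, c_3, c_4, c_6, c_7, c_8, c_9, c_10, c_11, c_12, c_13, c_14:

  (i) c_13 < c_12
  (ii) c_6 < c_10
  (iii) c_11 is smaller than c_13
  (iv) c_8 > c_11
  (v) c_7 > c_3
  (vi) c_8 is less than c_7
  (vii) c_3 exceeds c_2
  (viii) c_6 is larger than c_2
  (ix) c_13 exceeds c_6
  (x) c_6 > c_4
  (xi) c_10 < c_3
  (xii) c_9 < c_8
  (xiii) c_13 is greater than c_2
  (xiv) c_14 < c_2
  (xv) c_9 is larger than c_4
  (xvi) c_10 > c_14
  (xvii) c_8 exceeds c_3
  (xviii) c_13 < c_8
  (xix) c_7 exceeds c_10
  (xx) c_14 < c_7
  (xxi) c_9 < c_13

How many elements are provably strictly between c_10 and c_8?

1

Chaining upward from c_10 reaches: c_3, c_7.
Chaining downward from c_8 reaches: c_4, c_14, c_2, c_6, c_3, c_9, c_11, c_13.
Strictly between c_10 and c_8 are those in both lists: c_3 — 1 element.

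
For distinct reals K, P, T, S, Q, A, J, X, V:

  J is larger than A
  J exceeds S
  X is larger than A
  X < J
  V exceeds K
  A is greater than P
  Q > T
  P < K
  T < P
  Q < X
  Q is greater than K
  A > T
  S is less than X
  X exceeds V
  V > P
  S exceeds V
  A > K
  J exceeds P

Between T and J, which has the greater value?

J

T < P < K < V < S < X < J, by transitivity through P, K, V, S, X.
So T < J; J is the larger of the two.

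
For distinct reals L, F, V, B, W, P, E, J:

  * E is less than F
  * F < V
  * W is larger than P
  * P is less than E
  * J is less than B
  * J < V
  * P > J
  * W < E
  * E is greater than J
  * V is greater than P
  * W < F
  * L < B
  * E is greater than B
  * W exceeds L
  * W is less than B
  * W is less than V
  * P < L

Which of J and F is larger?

F

Following the relations from J: J < P < L < W < B < E < F.
So J < F; F is the larger of the two.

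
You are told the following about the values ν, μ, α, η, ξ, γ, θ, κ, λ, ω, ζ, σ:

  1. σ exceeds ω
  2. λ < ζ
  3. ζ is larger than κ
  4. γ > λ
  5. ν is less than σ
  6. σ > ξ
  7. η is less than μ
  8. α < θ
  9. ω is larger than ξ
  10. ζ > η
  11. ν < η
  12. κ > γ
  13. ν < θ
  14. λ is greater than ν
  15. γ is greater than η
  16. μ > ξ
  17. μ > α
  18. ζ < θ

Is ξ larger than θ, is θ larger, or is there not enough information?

undetermined

Following every chain through ξ: above ξ we get ω, σ, μ.
θ is not reached, and no chain runs the other way from θ to ξ.
So the given relations leave the order of ξ and θ undetermined.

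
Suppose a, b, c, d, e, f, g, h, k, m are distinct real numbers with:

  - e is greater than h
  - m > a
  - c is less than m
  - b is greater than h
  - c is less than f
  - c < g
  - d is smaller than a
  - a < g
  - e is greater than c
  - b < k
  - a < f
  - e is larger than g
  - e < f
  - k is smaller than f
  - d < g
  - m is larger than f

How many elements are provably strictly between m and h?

4

The relations place h below m. An element lies strictly between them when it is forced above h and also forced below m.
Above h: {b, k, e, f}. Below m: {d, c, b, a, g, k, e, f}.
Intersection: {b, k, e, f} — 4.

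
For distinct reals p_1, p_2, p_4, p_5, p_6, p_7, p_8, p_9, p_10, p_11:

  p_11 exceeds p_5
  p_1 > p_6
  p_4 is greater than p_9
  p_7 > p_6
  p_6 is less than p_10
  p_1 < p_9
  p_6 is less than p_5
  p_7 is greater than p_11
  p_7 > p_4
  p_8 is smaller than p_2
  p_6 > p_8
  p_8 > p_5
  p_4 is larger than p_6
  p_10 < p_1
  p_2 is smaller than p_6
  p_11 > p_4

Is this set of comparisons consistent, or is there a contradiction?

inconsistent

We have p_6 < p_5 stated directly, yet also p_5 < p_8 < p_2 < p_6 by chaining the others — so p_5 < p_6. Contradiction.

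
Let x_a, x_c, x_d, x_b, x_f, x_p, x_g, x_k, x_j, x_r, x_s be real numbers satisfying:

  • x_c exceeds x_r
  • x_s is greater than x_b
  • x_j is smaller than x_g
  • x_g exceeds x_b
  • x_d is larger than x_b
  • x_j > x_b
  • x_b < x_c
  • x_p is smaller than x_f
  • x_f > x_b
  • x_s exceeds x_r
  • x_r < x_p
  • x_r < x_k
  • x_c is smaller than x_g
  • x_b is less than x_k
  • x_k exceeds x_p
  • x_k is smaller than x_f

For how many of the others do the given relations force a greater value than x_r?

Directly above x_r: x_p, x_c, x_k, x_s.
One step further: x_g, x_f (6 so far).
No other element is forced above x_r by the given relations, so the count is 6.

6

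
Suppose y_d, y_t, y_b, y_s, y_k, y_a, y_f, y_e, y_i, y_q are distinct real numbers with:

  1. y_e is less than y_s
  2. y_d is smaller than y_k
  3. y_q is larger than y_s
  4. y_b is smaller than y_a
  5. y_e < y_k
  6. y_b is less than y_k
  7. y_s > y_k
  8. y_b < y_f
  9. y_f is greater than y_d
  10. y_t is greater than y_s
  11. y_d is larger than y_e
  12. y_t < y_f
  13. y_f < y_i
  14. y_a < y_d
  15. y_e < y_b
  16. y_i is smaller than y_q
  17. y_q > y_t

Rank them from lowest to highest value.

The consecutive links are each given: y_e < y_b; y_b < y_a; y_a < y_d; y_d < y_k; y_k < y_s; y_s < y_t; y_t < y_f; y_f < y_i; y_i < y_q.

y_e < y_b < y_a < y_d < y_k < y_s < y_t < y_f < y_i < y_q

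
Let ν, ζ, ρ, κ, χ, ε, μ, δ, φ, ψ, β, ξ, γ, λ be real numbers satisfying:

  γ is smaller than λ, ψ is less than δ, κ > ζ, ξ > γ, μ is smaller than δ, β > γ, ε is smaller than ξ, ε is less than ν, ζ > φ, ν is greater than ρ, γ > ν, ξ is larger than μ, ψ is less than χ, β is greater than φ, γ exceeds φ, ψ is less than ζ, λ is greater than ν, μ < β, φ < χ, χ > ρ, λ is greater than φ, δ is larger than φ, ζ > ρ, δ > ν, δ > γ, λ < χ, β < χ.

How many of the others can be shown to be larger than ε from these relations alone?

7

Directly above ε: ν, ξ.
One step further: γ, δ, λ (5 so far).
One step further: β, χ (7 so far).
Nothing else is reachable above ε; 7 in all.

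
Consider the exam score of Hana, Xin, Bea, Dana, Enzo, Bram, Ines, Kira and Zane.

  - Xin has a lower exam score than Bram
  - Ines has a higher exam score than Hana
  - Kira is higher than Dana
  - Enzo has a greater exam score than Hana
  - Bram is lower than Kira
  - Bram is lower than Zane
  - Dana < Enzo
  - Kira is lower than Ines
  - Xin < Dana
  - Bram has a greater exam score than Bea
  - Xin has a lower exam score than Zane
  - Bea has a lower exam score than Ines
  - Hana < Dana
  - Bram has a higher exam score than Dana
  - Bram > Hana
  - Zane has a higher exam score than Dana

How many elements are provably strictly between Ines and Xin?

Chaining upward from Xin reaches: Dana, Bram, Kira, Zane, Enzo.
Chaining downward from Ines reaches: Hana, Bea, Dana, Bram, Kira.
Strictly between Xin and Ines are those in both lists: Dana, Bram, Kira — 3 elements.

3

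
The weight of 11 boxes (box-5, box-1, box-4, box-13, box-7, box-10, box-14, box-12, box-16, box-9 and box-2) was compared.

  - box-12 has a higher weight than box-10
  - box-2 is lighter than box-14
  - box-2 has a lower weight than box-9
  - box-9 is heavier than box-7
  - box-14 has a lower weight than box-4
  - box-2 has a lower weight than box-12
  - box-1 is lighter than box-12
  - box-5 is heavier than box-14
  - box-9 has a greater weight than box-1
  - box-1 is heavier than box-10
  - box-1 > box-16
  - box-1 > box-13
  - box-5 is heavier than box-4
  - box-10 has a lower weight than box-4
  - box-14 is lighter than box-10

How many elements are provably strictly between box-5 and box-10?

Chaining upward from box-10 reaches: box-1, box-4, box-12, box-9.
Chaining downward from box-5 reaches: box-2, box-14, box-4.
Strictly between box-10 and box-5 are those in both lists: box-4 — 1 element.

1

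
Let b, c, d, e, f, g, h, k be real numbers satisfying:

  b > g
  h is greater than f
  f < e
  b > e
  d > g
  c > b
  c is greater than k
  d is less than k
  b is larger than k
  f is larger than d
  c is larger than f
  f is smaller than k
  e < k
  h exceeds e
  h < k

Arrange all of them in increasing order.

g < d < f < e < h < k < b < c

Each adjacent pair is fixed by a given relation: g < d; d < f; f < e; e < h; h < k; k < b; b < c. Chaining them end to end gives the full order.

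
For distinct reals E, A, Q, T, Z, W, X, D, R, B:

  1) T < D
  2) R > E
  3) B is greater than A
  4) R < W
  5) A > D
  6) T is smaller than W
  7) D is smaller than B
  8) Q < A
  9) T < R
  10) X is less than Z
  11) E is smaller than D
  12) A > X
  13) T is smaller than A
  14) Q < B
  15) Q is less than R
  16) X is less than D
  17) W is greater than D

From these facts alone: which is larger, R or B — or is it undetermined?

undetermined

Following every chain through R: above R we get W; below R we get T, Q, E.
B is not reached, and no chain runs the other way from B to R.
So the given relations leave the order of R and B undetermined.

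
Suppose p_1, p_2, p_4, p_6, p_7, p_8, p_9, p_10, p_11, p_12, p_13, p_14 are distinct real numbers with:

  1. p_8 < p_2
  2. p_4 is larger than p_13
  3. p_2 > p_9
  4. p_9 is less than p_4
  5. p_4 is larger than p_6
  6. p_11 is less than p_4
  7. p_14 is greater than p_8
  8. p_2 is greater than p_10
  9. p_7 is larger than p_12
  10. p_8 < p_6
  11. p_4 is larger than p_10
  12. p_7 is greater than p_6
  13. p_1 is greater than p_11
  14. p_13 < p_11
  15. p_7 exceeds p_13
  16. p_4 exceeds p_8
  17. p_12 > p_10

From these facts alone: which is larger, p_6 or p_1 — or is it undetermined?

Following every chain through p_6: above p_6 we get p_7, p_4; below p_6 we get p_8.
p_1 is not reached, and no chain runs the other way from p_1 to p_6.
So the given relations leave the order of p_6 and p_1 undetermined.

undetermined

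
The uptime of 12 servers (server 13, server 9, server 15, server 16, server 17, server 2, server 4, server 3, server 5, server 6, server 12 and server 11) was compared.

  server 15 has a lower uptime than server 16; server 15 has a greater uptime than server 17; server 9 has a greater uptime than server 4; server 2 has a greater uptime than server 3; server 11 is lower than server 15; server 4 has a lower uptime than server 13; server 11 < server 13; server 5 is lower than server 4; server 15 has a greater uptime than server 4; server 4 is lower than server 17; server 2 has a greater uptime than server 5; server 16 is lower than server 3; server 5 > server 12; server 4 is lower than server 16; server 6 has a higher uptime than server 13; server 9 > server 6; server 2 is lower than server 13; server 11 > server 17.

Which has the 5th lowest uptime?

server 11

The consecutive relations fix a unique order: server 12 < server 5 < server 4 < server 17 < server 11 < server 15 < server 16 < server 3 < server 2 < server 13 < server 6 < server 9.
Counting 5 from the smallest end gives server 11.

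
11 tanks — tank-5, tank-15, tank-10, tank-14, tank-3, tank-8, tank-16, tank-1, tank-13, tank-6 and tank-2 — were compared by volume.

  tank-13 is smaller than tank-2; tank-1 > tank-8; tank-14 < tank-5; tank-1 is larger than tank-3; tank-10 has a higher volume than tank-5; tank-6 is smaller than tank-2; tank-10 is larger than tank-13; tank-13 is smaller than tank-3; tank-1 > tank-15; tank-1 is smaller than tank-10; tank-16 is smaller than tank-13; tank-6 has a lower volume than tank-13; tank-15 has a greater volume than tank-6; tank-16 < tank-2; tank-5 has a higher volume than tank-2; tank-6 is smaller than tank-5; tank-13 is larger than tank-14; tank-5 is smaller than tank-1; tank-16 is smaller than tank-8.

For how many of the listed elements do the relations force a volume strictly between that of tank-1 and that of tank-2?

Chaining upward from tank-2 reaches: tank-5, tank-10.
Chaining downward from tank-1 reaches: tank-16, tank-6, tank-14, tank-8, tank-13, tank-3, tank-15, tank-5.
Strictly between tank-2 and tank-1 are those in both lists: tank-5 — 1 element.

1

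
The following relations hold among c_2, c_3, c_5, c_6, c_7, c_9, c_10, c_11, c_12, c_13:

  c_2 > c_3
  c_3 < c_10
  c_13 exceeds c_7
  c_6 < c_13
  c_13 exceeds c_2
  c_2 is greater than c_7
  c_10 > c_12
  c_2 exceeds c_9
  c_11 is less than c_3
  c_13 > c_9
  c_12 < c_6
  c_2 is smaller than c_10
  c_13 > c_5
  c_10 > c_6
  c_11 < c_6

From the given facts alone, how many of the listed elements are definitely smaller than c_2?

The elements the relations force below c_2 are c_7, c_11, c_9, c_3 — no chain reaches any other.
That is 4.

4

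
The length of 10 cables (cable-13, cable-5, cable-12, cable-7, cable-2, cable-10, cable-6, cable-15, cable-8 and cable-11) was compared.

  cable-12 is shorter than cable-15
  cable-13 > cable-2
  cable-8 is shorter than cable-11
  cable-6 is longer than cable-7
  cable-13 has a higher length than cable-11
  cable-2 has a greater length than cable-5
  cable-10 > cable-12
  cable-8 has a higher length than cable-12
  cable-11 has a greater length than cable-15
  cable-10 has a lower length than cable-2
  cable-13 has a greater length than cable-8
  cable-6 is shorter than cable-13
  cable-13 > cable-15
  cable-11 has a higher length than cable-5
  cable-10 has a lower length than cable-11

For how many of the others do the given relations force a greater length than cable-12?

From cable-12 the given relations immediately reach cable-10, cable-8, cable-15.
From those, cable-2, cable-11, cable-13 — 6 in total.
Nothing else is reachable above cable-12; 6 in all.

6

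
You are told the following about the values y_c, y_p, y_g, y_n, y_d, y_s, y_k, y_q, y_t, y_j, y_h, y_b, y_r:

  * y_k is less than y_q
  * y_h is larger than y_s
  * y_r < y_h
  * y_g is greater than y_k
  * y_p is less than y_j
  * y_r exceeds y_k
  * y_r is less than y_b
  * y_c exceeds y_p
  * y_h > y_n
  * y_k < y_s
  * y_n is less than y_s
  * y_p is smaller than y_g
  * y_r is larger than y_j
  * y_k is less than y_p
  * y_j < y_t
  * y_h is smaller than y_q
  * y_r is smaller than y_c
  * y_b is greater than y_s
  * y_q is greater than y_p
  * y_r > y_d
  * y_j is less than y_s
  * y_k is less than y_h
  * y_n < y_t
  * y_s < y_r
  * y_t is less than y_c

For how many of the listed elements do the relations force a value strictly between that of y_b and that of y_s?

1

The relations place y_s below y_b. An element lies strictly between them when it is forced above y_s and also forced below y_b.
Above y_s: {y_r, y_h, y_q, y_c}. Below y_b: {y_n, y_k, y_p, y_j, y_d, y_r}.
Intersection: {y_r} — 1.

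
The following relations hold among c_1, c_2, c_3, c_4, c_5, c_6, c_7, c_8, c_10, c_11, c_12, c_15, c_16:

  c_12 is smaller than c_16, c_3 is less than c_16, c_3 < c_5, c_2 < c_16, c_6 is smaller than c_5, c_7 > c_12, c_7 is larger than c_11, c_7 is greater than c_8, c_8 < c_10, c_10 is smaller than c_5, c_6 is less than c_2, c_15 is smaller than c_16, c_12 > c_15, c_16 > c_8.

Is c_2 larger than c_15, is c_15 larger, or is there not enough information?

undetermined

Following every chain through c_15: above c_15 we get c_12, c_7, c_16.
c_2 is not reached, and no chain runs the other way from c_2 to c_15.
So the given relations leave the order of c_15 and c_2 undetermined.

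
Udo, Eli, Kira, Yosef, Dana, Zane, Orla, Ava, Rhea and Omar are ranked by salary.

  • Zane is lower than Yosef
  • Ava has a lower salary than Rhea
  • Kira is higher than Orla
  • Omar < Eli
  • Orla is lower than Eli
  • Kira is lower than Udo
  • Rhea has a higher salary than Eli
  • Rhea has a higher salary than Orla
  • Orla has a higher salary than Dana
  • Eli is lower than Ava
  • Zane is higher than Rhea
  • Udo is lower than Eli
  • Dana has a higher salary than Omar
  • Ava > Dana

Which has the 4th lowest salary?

Chaining the given pairs: Omar < Dana < Orla < Kira < Udo < Eli < Ava < Rhea < Zane < Yosef.
The 4th smallest is Kira.

Kira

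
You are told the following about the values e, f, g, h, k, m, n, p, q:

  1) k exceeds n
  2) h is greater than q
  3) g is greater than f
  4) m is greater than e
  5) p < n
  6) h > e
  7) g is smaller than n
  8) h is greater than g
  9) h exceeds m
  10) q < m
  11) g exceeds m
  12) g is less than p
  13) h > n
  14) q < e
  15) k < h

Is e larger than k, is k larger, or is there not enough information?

e < m and m < g give e < g.
Then g < p extends the chain to p.
With p < n: e < m < g < p < n.
Then n < k extends the chain to k.
So k is larger.

k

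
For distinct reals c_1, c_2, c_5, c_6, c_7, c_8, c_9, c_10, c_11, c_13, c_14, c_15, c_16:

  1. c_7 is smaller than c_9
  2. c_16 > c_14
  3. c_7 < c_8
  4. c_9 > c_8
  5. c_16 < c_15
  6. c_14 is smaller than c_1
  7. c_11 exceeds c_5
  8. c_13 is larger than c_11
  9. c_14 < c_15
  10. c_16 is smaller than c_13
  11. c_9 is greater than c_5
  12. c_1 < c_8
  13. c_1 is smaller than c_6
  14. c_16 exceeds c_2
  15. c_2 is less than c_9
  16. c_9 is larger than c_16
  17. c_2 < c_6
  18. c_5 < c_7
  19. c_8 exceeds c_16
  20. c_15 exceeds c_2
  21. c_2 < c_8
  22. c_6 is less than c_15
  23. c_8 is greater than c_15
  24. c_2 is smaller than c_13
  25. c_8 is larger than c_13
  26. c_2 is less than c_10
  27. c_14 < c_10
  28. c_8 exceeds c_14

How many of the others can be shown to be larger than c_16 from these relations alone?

4

The elements the relations force above c_16 are c_15, c_13, c_8, c_9 — no chain reaches any other.
That is 4.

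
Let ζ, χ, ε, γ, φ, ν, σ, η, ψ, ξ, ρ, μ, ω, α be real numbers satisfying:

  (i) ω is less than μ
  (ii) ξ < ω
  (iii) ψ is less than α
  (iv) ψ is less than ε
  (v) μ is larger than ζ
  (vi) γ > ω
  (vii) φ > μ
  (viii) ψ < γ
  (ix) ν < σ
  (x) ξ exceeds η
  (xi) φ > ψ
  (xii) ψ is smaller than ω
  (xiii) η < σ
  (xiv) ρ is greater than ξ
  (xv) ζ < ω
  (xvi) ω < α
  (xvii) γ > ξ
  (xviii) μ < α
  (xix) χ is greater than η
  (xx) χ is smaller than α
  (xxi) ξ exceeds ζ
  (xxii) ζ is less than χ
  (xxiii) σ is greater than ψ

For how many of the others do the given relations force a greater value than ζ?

Directly above ζ: χ, ξ, ω, μ.
One step further: γ, φ, ρ, α (8 so far).
Nothing else is reachable above ζ; 8 in all.

8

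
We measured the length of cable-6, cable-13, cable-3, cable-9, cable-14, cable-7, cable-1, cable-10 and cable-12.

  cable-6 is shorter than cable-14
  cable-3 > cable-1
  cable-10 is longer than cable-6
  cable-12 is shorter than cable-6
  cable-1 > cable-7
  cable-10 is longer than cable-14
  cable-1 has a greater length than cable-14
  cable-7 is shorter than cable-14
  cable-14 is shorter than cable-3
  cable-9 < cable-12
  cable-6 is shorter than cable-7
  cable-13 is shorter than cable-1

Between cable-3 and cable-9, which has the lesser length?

Following the relations from cable-9: cable-9 < cable-12 < cable-6 < cable-14 < cable-1 < cable-3.
So cable-9 < cable-3; cable-9 is the shorter of the two.

cable-9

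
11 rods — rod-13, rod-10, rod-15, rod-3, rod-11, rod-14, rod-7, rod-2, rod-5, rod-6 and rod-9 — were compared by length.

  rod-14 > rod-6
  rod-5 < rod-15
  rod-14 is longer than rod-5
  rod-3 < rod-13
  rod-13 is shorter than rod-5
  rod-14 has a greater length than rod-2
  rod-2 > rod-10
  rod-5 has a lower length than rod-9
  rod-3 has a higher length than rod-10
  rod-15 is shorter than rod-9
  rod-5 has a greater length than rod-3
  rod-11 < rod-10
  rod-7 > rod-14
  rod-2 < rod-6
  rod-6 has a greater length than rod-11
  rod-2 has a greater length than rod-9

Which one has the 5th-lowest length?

rod-5

The consecutive relations fix a unique order: rod-11 < rod-10 < rod-3 < rod-13 < rod-5 < rod-15 < rod-9 < rod-2 < rod-6 < rod-14 < rod-7.
The 5th smallest is rod-5.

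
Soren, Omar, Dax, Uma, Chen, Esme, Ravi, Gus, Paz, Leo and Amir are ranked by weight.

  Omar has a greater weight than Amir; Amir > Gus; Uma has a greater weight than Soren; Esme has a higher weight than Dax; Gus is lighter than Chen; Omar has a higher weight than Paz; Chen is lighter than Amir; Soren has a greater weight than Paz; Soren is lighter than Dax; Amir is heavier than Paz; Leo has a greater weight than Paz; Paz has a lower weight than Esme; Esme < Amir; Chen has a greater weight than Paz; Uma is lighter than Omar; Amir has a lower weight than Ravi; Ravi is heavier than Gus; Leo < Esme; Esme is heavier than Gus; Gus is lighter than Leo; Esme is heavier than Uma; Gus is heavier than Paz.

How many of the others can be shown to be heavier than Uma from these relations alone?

The elements the relations force above Uma are Esme, Amir, Ravi, Omar — no chain reaches any other.
That is 4.

4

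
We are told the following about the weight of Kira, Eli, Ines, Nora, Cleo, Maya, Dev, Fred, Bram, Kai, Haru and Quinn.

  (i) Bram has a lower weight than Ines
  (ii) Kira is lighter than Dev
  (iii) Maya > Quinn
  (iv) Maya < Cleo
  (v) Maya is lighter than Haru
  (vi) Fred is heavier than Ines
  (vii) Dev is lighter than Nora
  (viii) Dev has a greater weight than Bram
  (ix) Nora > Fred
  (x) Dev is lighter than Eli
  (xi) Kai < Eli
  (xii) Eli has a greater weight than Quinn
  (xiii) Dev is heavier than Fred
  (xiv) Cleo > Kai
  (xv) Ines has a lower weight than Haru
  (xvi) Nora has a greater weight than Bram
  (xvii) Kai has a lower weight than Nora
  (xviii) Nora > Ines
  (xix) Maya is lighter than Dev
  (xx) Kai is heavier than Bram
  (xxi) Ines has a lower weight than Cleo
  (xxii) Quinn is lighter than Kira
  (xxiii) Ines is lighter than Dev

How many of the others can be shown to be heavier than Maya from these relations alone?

From Maya the given relations immediately reach Dev, Haru, Cleo.
From those, Nora, Eli — 5 in total.
Nothing else is reachable above Maya; 5 in all.

5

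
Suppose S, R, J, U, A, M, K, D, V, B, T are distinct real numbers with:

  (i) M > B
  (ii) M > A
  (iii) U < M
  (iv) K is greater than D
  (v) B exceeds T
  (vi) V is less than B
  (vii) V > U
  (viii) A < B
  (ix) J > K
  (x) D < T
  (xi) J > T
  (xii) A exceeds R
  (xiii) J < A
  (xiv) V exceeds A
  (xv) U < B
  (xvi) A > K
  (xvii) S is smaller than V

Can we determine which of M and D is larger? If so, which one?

D < K and K < J give D < J.
Then J < A extends the chain to A.
Then A < V extends the chain to V.
With V < B: D < K < J < A < V < B.
Then B < M extends the chain to M.
So M is larger.

M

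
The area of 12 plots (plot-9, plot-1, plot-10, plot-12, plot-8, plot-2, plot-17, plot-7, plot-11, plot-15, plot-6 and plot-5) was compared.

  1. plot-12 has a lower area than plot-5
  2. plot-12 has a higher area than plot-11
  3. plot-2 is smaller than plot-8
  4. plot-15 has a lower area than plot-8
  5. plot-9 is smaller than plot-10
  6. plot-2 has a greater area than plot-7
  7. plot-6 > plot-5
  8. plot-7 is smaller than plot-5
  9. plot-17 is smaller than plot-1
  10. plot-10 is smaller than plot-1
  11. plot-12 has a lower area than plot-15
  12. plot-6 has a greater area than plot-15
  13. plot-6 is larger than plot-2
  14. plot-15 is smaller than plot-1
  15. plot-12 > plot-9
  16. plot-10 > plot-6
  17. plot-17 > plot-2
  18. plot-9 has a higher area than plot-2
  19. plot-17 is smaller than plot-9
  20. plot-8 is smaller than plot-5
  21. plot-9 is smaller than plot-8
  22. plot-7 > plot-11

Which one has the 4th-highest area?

The consecutive relations fix a unique order: plot-11 < plot-7 < plot-2 < plot-17 < plot-9 < plot-12 < plot-15 < plot-8 < plot-5 < plot-6 < plot-10 < plot-1.
The 4th largest is plot-5.

plot-5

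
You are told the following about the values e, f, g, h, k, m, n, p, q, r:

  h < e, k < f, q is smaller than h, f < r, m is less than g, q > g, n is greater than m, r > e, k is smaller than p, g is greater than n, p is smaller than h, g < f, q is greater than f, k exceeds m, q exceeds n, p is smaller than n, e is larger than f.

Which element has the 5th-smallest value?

Piecing the relations together gives one ordering: m < k < p < n < g < f < q < h < e < r.
The 5th smallest is g.

g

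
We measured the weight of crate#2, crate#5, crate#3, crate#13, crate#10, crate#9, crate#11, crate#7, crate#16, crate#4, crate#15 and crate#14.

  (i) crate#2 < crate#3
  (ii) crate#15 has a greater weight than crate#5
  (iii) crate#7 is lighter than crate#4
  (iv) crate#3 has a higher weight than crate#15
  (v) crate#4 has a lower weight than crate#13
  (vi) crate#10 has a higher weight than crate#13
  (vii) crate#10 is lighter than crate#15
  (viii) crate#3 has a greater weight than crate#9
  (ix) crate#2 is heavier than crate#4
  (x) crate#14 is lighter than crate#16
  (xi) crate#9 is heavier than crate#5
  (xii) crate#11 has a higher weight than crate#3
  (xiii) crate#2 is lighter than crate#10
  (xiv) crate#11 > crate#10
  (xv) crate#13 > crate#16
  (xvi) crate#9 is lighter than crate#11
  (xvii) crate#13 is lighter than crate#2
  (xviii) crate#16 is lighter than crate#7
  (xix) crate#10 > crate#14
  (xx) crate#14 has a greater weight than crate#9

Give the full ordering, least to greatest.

Each adjacent pair is fixed by a given relation: crate#5 < crate#9; crate#9 < crate#14; crate#14 < crate#16; crate#16 < crate#7; crate#7 < crate#4; crate#4 < crate#13; crate#13 < crate#2; crate#2 < crate#10; crate#10 < crate#15; crate#15 < crate#3; crate#3 < crate#11. Chaining them end to end gives the full order.

crate#5 < crate#9 < crate#14 < crate#16 < crate#7 < crate#4 < crate#13 < crate#2 < crate#10 < crate#15 < crate#3 < crate#11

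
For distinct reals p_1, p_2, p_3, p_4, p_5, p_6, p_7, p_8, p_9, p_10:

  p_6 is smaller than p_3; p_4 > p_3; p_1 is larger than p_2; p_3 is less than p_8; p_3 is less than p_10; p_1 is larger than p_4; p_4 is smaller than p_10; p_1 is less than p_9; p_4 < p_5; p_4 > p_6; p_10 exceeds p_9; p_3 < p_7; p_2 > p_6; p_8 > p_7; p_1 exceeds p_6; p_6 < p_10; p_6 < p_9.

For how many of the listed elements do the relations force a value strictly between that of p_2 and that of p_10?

Chaining upward from p_2 reaches: p_1, p_9.
Chaining downward from p_10 reaches: p_6, p_3, p_4, p_1, p_9.
Strictly between p_2 and p_10 are those in both lists: p_1, p_9 — 2 elements.

2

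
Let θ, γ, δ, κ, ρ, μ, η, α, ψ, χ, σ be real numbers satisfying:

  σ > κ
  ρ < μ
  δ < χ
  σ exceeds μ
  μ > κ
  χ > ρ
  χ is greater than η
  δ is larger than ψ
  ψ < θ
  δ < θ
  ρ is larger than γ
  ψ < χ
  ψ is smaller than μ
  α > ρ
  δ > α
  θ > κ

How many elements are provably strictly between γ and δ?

The relations place γ below δ. An element lies strictly between them when it is forced above γ and also forced below δ.
Above γ: {ρ, α, μ, σ, χ, θ}. Below δ: {ρ, ψ, α}.
Intersection: {ρ, α} — 2.

2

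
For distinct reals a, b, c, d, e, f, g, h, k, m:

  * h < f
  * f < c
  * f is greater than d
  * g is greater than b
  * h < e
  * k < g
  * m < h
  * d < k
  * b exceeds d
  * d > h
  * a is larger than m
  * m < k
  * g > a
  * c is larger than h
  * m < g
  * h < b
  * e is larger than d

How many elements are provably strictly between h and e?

1

The relations place h below e. An element lies strictly between them when it is forced above h and also forced below e.
Above h: {d, f, c, b, k, g}. Below e: {m, d}.
Intersection: {d} — 1.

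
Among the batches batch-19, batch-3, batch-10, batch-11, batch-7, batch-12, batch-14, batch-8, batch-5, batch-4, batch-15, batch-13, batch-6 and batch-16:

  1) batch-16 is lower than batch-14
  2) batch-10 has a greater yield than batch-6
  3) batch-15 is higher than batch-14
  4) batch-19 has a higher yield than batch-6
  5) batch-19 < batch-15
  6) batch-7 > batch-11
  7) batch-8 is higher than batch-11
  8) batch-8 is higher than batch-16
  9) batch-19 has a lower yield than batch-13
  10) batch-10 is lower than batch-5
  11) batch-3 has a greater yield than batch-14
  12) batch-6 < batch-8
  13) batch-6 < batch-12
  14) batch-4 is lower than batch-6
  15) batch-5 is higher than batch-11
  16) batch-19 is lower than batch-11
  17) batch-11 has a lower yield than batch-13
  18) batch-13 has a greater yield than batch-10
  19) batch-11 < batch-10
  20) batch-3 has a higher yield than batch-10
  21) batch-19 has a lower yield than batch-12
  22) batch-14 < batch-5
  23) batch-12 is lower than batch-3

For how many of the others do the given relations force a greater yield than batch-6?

The elements the relations force above batch-6 are batch-19, batch-11, batch-10, batch-13, batch-7, batch-8, batch-5, batch-12, batch-3, batch-15 — no chain reaches any other.
That is 10.

10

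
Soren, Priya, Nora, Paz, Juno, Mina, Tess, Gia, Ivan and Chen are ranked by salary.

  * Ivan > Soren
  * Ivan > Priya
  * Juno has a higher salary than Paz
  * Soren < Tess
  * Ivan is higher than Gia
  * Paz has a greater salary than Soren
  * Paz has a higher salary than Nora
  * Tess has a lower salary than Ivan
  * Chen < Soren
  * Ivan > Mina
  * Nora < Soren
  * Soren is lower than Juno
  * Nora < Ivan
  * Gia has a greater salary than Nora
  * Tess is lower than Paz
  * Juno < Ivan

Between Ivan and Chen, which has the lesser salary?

Chen

The relevant relations are Chen < Soren; Soren < Tess; Tess < Paz; Paz < Juno; Juno < Ivan.
Chaining these gives Chen < Soren < Tess < Paz < Juno < Ivan.
So Chen < Ivan; Chen is the lower of the two.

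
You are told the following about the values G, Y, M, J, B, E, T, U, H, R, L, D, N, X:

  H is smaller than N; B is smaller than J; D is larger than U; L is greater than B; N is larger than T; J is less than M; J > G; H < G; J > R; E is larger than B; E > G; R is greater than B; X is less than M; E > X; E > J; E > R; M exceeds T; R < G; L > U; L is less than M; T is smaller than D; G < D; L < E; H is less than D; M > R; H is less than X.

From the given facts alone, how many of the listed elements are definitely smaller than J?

4

The elements the relations force below J are H, B, R, G — no chain reaches any other.
That is 4.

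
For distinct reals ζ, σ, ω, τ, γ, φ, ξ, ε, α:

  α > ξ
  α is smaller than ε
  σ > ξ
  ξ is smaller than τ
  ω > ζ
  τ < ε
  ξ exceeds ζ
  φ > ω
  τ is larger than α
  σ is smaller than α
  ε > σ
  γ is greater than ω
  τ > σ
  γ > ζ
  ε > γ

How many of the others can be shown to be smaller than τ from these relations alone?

From τ the given relations immediately reach ξ, σ, α.
From those, ζ — 4 in total.
Nothing else is reachable below τ; 4 in all.

4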